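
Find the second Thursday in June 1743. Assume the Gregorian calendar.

June 1, 1743 is a Saturday.
The first Thursday is therefore June 6 (5 days later).
The second Thursday is 6 + 1×7 = June 13.

June 13, 1743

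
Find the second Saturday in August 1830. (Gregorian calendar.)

August 14, 1830

August 1, 1830 is a Sunday.
The first Saturday is therefore August 7 (6 days later).
The second Saturday is 7 + 1×7 = August 14.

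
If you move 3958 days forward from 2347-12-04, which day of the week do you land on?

First find the weekday of Dec 4, 2347. Doomsday rule: the anchor day for the 2300s is Wednesday. For year 47: 47÷12 = 3 r 11, and 11÷4 = 2, so 3+11+2 = 16.
Wednesday + 16 ≡ Friday — that's 2347's doomsday.
In December the doomsday date is Dec 12.
Dec 4 is 8 days before Dec 12; 8 mod 7 = 1, so Friday − 1 = Thursday.
3958 mod 7 = 3, so 3958 days after a Thursday is Thursday + 3 = Sunday.

Sunday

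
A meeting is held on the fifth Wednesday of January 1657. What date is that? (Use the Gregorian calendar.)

January 31, 1657

January 1, 1657 is a Monday.
The first Wednesday is therefore January 3 (2 days later).
The fifth Wednesday is 3 + 4×7 = January 31.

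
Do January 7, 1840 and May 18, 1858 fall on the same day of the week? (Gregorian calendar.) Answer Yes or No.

Yes

From Jan 7, 1840 to May 18, 1858 is 6706 days.
6706 mod 7 = 0, so they are the same weekday.
(Jan 7, 1840 is a Tuesday; May 18, 1858 is a Tuesday.)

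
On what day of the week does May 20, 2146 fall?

Doomsday rule: the anchor day for the 2100s is Sunday. For year 46: 46÷12 = 3 r 10, and 10÷4 = 2, so 3+10+2 = 15.
Sunday + 15 ≡ Monday — that's 2146's doomsday.
In May the doomsday date is May 9.
May 20 is 11 days after May 9; 11 mod 7 = 4, so Monday + 4 = Friday.

Friday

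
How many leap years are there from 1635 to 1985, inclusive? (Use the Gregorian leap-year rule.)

85

Multiples of 4 in [1635,1985]: 88.
Of those, multiples of 100: 3 (not leap unless ÷400).
Multiples of 400: 0.
Leap years = 88 − 3 + 0 = 85.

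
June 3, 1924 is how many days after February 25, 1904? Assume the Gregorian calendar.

7404

Feb 25, 1904 → Feb 25, 1905: 366 days (Feb 29, 1904 is in that span).
Feb 25, 1905 → Feb 25, 1906: 365 days.
Feb 25, 1906 → Feb 25, 1907: 365 days.
Feb 25, 1907 → Feb 25, 1908: 365 days.
Feb 25, 1908 → Feb 25, 1909: 366 days (Feb 29, 1908 is in that span).
Feb 25, 1909 → Feb 25, 1910: 365 days.
Feb 25, 1910 → Feb 25, 1911: 365 days.
Feb 25, 1911 → Feb 25, 1912: 365 days.
Feb 25, 1912 → Feb 25, 1913: 366 days (Feb 29, 1912 is in that span).
Feb 25, 1913 → Feb 25, 1914: 365 days.
Feb 25, 1914 → Feb 25, 1915: 365 days.
Feb 25, 1915 → Feb 25, 1916: 365 days.
Feb 25, 1916 → Feb 25, 1917: 366 days (Feb 29, 1916 is in that span).
Feb 25, 1917 → Feb 25, 1918: 365 days.
Feb 25, 1918 → Feb 25, 1919: 365 days.
Feb 25, 1919 → Feb 25, 1920: 365 days.
Feb 25, 1920 → Feb 25, 1921: 366 days (Feb 29, 1920 is in that span).
Feb 25, 1921 → Feb 25, 1922: 365 days.
Feb 25, 1922 → Feb 25, 1923: 365 days.
Feb 25, 1923 → Feb 25, 1924: 365 days.
Feb 25, 1924 → Mar 25, 1924: 29 days (February has 29).
Mar 25, 1924 → Apr 25, 1924: 31 days (March has 31).
Apr 25, 1924 → May 25, 1924: 30 days (April has 30).
May 25, 1924 → Jun 3, 1924: 9 days.
Total: 7404 days.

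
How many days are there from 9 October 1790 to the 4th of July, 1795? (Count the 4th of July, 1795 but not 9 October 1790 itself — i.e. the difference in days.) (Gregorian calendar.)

1729

Oct 9, 1790 → Oct 9, 1791: 365 days.
Oct 9, 1791 → Oct 9, 1792: 366 days (Feb 29, 1792 is in that span).
Oct 9, 1792 → Oct 9, 1793: 365 days.
Oct 9, 1793 → Oct 9, 1794: 365 days.
Oct 9, 1794 → Nov 9, 1794: 31 days (October has 31).
Nov 9, 1794 → Dec 9, 1794: 30 days (November has 30).
Dec 9, 1794 → Jan 9, 1795: 31 days (December has 31).
Jan 9, 1795 → Feb 9, 1795: 31 days (January has 31).
Feb 9, 1795 → Mar 9, 1795: 28 days (February has 28).
Mar 9, 1795 → Apr 9, 1795: 31 days (March has 31).
Apr 9, 1795 → May 9, 1795: 30 days (April has 30).
May 9, 1795 → Jun 9, 1795: 31 days (May has 31).
Jun 9, 1795 → Jul 4, 1795: 25 days.
Total: 1729 days.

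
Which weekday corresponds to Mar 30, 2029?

Friday

Doomsday rule: the anchor day for the 2000s is Tuesday. For year 29: 29÷12 = 2 r 5, and 5÷4 = 1, so 2+5+1 = 8.
Tuesday + 8 ≡ Wednesday — that's 2029's doomsday.
In March the doomsday date is Mar 14.
Mar 30 is 16 days after Mar 14; 16 mod 7 = 2, so Wednesday + 2 = Friday.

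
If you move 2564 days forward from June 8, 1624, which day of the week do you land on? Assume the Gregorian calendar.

First find the weekday of Jun 8, 1624. Doomsday rule: the anchor day for the 1600s is Tuesday. For year 24: 24÷12 = 2 r 0, and 0÷4 = 0, so 2+0+0 = 2.
Tuesday + 2 ≡ Thursday — that's 1624's doomsday.
In June the doomsday date is Jun 6.
Jun 8 is 2 days after Jun 6; 2 mod 7 = 2, so Thursday + 2 = Saturday.
2564 mod 7 = 2, so 2564 days after a Saturday is Saturday + 2 = Monday.

Monday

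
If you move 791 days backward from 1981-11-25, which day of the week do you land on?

Wednesday

First find the weekday of Nov 25, 1981. Doomsday rule: the anchor day for the 1900s is Wednesday. For year 81: 81÷12 = 6 r 9, and 9÷4 = 2, so 6+9+2 = 17.
Wednesday + 17 ≡ Saturday — that's 1981's doomsday.
In November the doomsday date is Nov 7.
Nov 25 is 18 days after Nov 7; 18 mod 7 = 4, so Saturday + 4 = Wednesday.
791 mod 7 = 0, so 791 days before a Wednesday is Wednesday − 0 = Wednesday.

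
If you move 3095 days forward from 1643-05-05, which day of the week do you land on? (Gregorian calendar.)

First find the weekday of May 5, 1643. Doomsday rule: the anchor day for the 1600s is Tuesday. For year 43: 43÷12 = 3 r 7, and 7÷4 = 1, so 3+7+1 = 11.
Tuesday + 11 ≡ Saturday — that's 1643's doomsday.
In May the doomsday date is May 9.
May 5 is 4 days before May 9; 4 mod 7 = 4, so Saturday − 4 = Tuesday.
3095 mod 7 = 1, so 3095 days after a Tuesday is Tuesday + 1 = Wednesday.

Wednesday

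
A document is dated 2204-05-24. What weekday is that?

Doomsday rule: the anchor day for the 2200s is Friday. For year 04: 4÷12 = 0 r 4, and 4÷4 = 1, so 0+4+1 = 5.
Friday + 5 ≡ Wednesday — that's 2204's doomsday.
In May the doomsday date is May 9.
May 24 is 15 days after May 9; 15 mod 7 = 1, so Wednesday + 1 = Thursday.

Thursday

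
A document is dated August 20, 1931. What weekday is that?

Doomsday rule: the anchor day for the 1900s is Wednesday. For year 31: 31÷12 = 2 r 7, and 7÷4 = 1, so 2+7+1 = 10.
Wednesday + 10 ≡ Saturday — that's 1931's doomsday.
In August the doomsday date is Aug 8.
Aug 20 is 12 days after Aug 8; 12 mod 7 = 5, so Saturday + 5 = Thursday.

Thursday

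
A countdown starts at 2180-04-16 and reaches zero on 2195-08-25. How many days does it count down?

5609

Apr 16, 2180 → Apr 16, 2181: 365 days.
Apr 16, 2181 → Apr 16, 2182: 365 days.
Apr 16, 2182 → Apr 16, 2183: 365 days.
Apr 16, 2183 → Apr 16, 2184: 366 days (Feb 29, 2184 is in that span).
Apr 16, 2184 → Apr 16, 2185: 365 days.
Apr 16, 2185 → Apr 16, 2186: 365 days.
Apr 16, 2186 → Apr 16, 2187: 365 days.
Apr 16, 2187 → Apr 16, 2188: 366 days (Feb 29, 2188 is in that span).
Apr 16, 2188 → Apr 16, 2189: 365 days.
Apr 16, 2189 → Apr 16, 2190: 365 days.
Apr 16, 2190 → Apr 16, 2191: 365 days.
Apr 16, 2191 → Apr 16, 2192: 366 days (Feb 29, 2192 is in that span).
Apr 16, 2192 → Apr 16, 2193: 365 days.
Apr 16, 2193 → Apr 16, 2194: 365 days.
Apr 16, 2194 → Apr 16, 2195: 365 days.
Apr 16, 2195 → May 16, 2195: 30 days (April has 30).
May 16, 2195 → Jun 16, 2195: 31 days (May has 31).
Jun 16, 2195 → Jul 16, 2195: 30 days (June has 30).
Jul 16, 2195 → Aug 16, 2195: 31 days (July has 31).
Aug 16, 2195 → Aug 25, 2195: 9 days.
Total: 5609 days.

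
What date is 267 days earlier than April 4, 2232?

July 12, 2231

−4 → Mar 31, 2232 (end of Mar, 31 days; 263 left).
−31 → Feb 29, 2232 (end of Feb, 29 days; 232 left).
−29 → Jan 31, 2232 (end of Jan, 31 days; 203 left).
−31 → Dec 31, 2231 (end of Dec, 31 days; 172 left).
−31 → Nov 30, 2231 (end of Nov, 30 days; 141 left).
−30 → Oct 31, 2231 (end of Oct, 31 days; 111 left).
−31 → Sep 30, 2231 (end of Sep, 30 days; 80 left).
−30 → Aug 31, 2231 (end of Aug, 31 days; 50 left).
−31 → Jul 31, 2231 (end of Jul, 31 days; 19 left).
−19 → Jul 12, 2231.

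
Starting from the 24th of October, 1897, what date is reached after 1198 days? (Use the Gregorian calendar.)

+365 (one year) → Oct 24, 1898 (833 left).
+365 (one year) → Oct 24, 1899 (468 left).
+365 (one year) → Oct 24, 1900 (103 left).
Oct has 31 days: +8 → Nov 1, 1900 (95 left).
Nov has 30 days: +30 → Dec 1, 1900 (65 left).
Dec has 31 days: +31 → Jan 1, 1901 (34 left).
Jan has 31 days: +31 → Feb 1, 1901 (3 left).
+3 → Feb 4, 1901.

February 4, 1901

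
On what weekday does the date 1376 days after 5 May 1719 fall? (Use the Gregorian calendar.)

May 5, 1719 is a Friday.
1376 mod 7 = 4, so 1376 days after a Friday is Friday + 4 = Tuesday.

Tuesday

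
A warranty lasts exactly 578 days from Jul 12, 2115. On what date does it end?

+366 (one year; includes Feb 29, 2116) → Jul 12, 2116 (212 left).
Jul has 31 days: +20 → Aug 1, 2116 (192 left).
Aug has 31 days: +31 → Sep 1, 2116 (161 left).
Sep has 30 days: +30 → Oct 1, 2116 (131 left).
Oct has 31 days: +31 → Nov 1, 2116 (100 left).
Nov has 30 days: +30 → Dec 1, 2116 (70 left).
Dec has 31 days: +31 → Jan 1, 2117 (39 left).
Jan has 31 days: +31 → Feb 1, 2117 (8 left).
+8 → Feb 9, 2117.

February 9, 2117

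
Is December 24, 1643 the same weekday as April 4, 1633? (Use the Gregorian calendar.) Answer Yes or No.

No

From Apr 4, 1633 to Dec 24, 1643 is 3916 days.
3916 mod 7 = 3, so they are different weekdays.
(Apr 4, 1633 is a Monday; Dec 24, 1643 is a Thursday.)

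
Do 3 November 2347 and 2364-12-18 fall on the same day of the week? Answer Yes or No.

No

From Nov 3, 2347 to Dec 18, 2364 is 6255 days.
6255 mod 7 = 4, so they are different weekdays.
(Nov 3, 2347 is a Monday; Dec 18, 2364 is a Friday.)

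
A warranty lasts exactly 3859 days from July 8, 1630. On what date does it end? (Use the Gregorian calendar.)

January 30, 1641

+365 (one year) → Jul 8, 1631 (3494 left).
+366 (one year; includes Feb 29, 1632) → Jul 8, 1632 (3128 left).
+365 (one year) → Jul 8, 1633 (2763 left).
+365 (one year) → Jul 8, 1634 (2398 left).
+365 (one year) → Jul 8, 1635 (2033 left).
+366 (one year; includes Feb 29, 1636) → Jul 8, 1636 (1667 left).
+365 (one year) → Jul 8, 1637 (1302 left).
+365 (one year) → Jul 8, 1638 (937 left).
+365 (one year) → Jul 8, 1639 (572 left).
+366 (one year; includes Feb 29, 1640) → Jul 8, 1640 (206 left).
Jul has 31 days: +24 → Aug 1, 1640 (182 left).
Aug has 31 days: +31 → Sep 1, 1640 (151 left).
Sep has 30 days: +30 → Oct 1, 1640 (121 left).
Oct has 31 days: +31 → Nov 1, 1640 (90 left).
Nov has 30 days: +30 → Dec 1, 1640 (60 left).
Dec has 31 days: +31 → Jan 1, 1641 (29 left).
+29 → Jan 30, 1641.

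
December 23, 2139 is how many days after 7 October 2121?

Oct 7, 2121 → Oct 7, 2122: 365 days.
Oct 7, 2122 → Oct 7, 2123: 365 days.
Oct 7, 2123 → Oct 7, 2124: 366 days (Feb 29, 2124 is in that span).
Oct 7, 2124 → Oct 7, 2125: 365 days.
Oct 7, 2125 → Oct 7, 2126: 365 days.
Oct 7, 2126 → Oct 7, 2127: 365 days.
Oct 7, 2127 → Oct 7, 2128: 366 days (Feb 29, 2128 is in that span).
Oct 7, 2128 → Oct 7, 2129: 365 days.
Oct 7, 2129 → Oct 7, 2130: 365 days.
Oct 7, 2130 → Oct 7, 2131: 365 days.
Oct 7, 2131 → Oct 7, 2132: 366 days (Feb 29, 2132 is in that span).
Oct 7, 2132 → Oct 7, 2133: 365 days.
Oct 7, 2133 → Oct 7, 2134: 365 days.
Oct 7, 2134 → Oct 7, 2135: 365 days.
Oct 7, 2135 → Oct 7, 2136: 366 days (Feb 29, 2136 is in that span).
Oct 7, 2136 → Oct 7, 2137: 365 days.
Oct 7, 2137 → Oct 7, 2138: 365 days.
Oct 7, 2138 → Oct 7, 2139: 365 days.
Oct 7, 2139 → Nov 7, 2139: 31 days (October has 31).
Nov 7, 2139 → Dec 7, 2139: 30 days (November has 30).
Dec 7, 2139 → Dec 23, 2139: 16 days.
Total: 6651 days.

6651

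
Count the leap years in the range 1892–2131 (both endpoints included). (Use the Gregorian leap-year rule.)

58

Multiples of 4 in [1892,2131]: 60.
Of those, multiples of 100: 3 (not leap unless ÷400).
Multiples of 400: 1.
Leap years = 60 − 3 + 1 = 58.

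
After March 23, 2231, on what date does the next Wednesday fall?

Mar 23, 2231 is a Wednesday.
From Wednesday to the next Wednesday is 7 days.
Mar 23, 2231 + 7 = Mar 30, 2231.

March 30, 2231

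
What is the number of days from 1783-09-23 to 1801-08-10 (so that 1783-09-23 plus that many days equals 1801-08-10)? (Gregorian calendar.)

6530

Sep 23, 1783 → Sep 23, 1784: 366 days (Feb 29, 1784 is in that span).
Sep 23, 1784 → Sep 23, 1785: 365 days.
Sep 23, 1785 → Sep 23, 1786: 365 days.
Sep 23, 1786 → Sep 23, 1787: 365 days.
Sep 23, 1787 → Sep 23, 1788: 366 days (Feb 29, 1788 is in that span).
Sep 23, 1788 → Sep 23, 1789: 365 days.
Sep 23, 1789 → Sep 23, 1790: 365 days.
Sep 23, 1790 → Sep 23, 1791: 365 days.
Sep 23, 1791 → Sep 23, 1792: 366 days (Feb 29, 1792 is in that span).
Sep 23, 1792 → Sep 23, 1793: 365 days.
Sep 23, 1793 → Sep 23, 1794: 365 days.
Sep 23, 1794 → Sep 23, 1795: 365 days.
Sep 23, 1795 → Sep 23, 1796: 366 days (Feb 29, 1796 is in that span).
Sep 23, 1796 → Sep 23, 1797: 365 days.
Sep 23, 1797 → Sep 23, 1798: 365 days.
Sep 23, 1798 → Sep 23, 1799: 365 days.
Sep 23, 1799 → Sep 23, 1800: 365 days.
Sep 23, 1800 → Oct 23, 1800: 30 days (September has 30).
Oct 23, 1800 → Nov 23, 1800: 31 days (October has 31).
Nov 23, 1800 → Dec 23, 1800: 30 days (November has 30).
Dec 23, 1800 → Jan 23, 1801: 31 days (December has 31).
Jan 23, 1801 → Feb 23, 1801: 31 days (January has 31).
Feb 23, 1801 → Mar 23, 1801: 28 days (February has 28).
Mar 23, 1801 → Apr 23, 1801: 31 days (March has 31).
Apr 23, 1801 → May 23, 1801: 30 days (April has 30).
May 23, 1801 → Jun 23, 1801: 31 days (May has 31).
Jun 23, 1801 → Jul 23, 1801: 30 days (June has 30).
Jul 23, 1801 → Aug 10, 1801: 18 days.
Total: 6530 days.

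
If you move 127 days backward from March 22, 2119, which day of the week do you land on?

First find the weekday of Mar 22, 2119. Doomsday rule: the anchor day for the 2100s is Sunday. For year 19: 19÷12 = 1 r 7, and 7÷4 = 1, so 1+7+1 = 9.
Sunday + 9 ≡ Tuesday — that's 2119's doomsday.
In March the doomsday date is Mar 14.
Mar 22 is 8 days after Mar 14; 8 mod 7 = 1, so Tuesday + 1 = Wednesday.
127 mod 7 = 1, so 127 days before a Wednesday is Wednesday − 1 = Tuesday.

Tuesday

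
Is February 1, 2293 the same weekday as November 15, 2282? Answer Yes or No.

From Nov 15, 2282 to Feb 1, 2293 is 3731 days.
3731 mod 7 = 0, so they are the same weekday.
(Nov 15, 2282 is a Wednesday; Feb 1, 2293 is a Wednesday.)

Yes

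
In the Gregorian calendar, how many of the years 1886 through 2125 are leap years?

58

Multiples of 4 in [1886,2125]: 60.
Of those, multiples of 100: 3 (not leap unless ÷400).
Multiples of 400: 1.
Leap years = 60 − 3 + 1 = 58.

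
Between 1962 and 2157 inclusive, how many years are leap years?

48

Multiples of 4 in [1962,2157]: 49.
Of those, multiples of 100: 2 (not leap unless ÷400).
Multiples of 400: 1.
Leap years = 49 − 2 + 1 = 48.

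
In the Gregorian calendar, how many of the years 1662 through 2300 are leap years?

154

Multiples of 4 in [1662,2300]: 160.
Of those, multiples of 100: 7 (not leap unless ÷400).
Multiples of 400: 1.
Leap years = 160 − 7 + 1 = 154.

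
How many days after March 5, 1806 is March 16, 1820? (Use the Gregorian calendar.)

5125

Mar 5, 1806 → Mar 5, 1807: 365 days.
Mar 5, 1807 → Mar 5, 1808: 366 days (Feb 29, 1808 is in that span).
Mar 5, 1808 → Mar 5, 1809: 365 days.
Mar 5, 1809 → Mar 5, 1810: 365 days.
Mar 5, 1810 → Mar 5, 1811: 365 days.
Mar 5, 1811 → Mar 5, 1812: 366 days (Feb 29, 1812 is in that span).
Mar 5, 1812 → Mar 5, 1813: 365 days.
Mar 5, 1813 → Mar 5, 1814: 365 days.
Mar 5, 1814 → Mar 5, 1815: 365 days.
Mar 5, 1815 → Mar 5, 1816: 366 days (Feb 29, 1816 is in that span).
Mar 5, 1816 → Mar 5, 1817: 365 days.
Mar 5, 1817 → Mar 5, 1818: 365 days.
Mar 5, 1818 → Mar 5, 1819: 365 days.
Mar 5, 1819 → Apr 5, 1819: 31 days (March has 31).
Apr 5, 1819 → May 5, 1819: 30 days (April has 30).
May 5, 1819 → Jun 5, 1819: 31 days (May has 31).
Jun 5, 1819 → Jul 5, 1819: 30 days (June has 30).
Jul 5, 1819 → Aug 5, 1819: 31 days (July has 31).
Aug 5, 1819 → Sep 5, 1819: 31 days (August has 31).
Sep 5, 1819 → Oct 5, 1819: 30 days (September has 30).
Oct 5, 1819 → Nov 5, 1819: 31 days (October has 31).
Nov 5, 1819 → Dec 5, 1819: 30 days (November has 30).
Dec 5, 1819 → Jan 5, 1820: 31 days (December has 31).
Jan 5, 1820 → Feb 5, 1820: 31 days (January has 31).
Feb 5, 1820 → Mar 5, 1820: 29 days (February has 29).
Mar 5, 1820 → Mar 16, 1820: 11 days.
Total: 5125 days.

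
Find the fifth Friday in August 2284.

August 29, 2284

August 1, 2284 is a Friday.
The first Friday is therefore August 1 (same day).
The fifth Friday is 1 + 4×7 = August 29.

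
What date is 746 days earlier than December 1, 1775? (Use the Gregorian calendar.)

−365 (one year) → Dec 1, 1774 (381 left).
−1 → Nov 30, 1774 (end of Nov, 30 days; 380 left).
−30 → Oct 31, 1774 (end of Oct, 31 days; 350 left).
−31 → Sep 30, 1774 (end of Sep, 30 days; 319 left).
−30 → Aug 31, 1774 (end of Aug, 31 days; 289 left).
−31 → Jul 31, 1774 (end of Jul, 31 days; 258 left).
−31 → Jun 30, 1774 (end of Jun, 30 days; 227 left).
−30 → May 31, 1774 (end of May, 31 days; 197 left).
−31 → Apr 30, 1774 (end of Apr, 30 days; 166 left).
−30 → Mar 31, 1774 (end of Mar, 31 days; 136 left).
−31 → Feb 28, 1774 (end of Feb, 28 days; 105 left).
−28 → Jan 31, 1774 (end of Jan, 31 days; 77 left).
−31 → Dec 31, 1773 (end of Dec, 31 days; 46 left).
−31 → Nov 30, 1773 (end of Nov, 30 days; 15 left).
−15 → Nov 15, 1773.

November 15, 1773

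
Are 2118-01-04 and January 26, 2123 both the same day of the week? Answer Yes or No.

From Jan 4, 2118 to Jan 26, 2123 is 1848 days.
1848 mod 7 = 0, so they are the same weekday.
(Jan 4, 2118 is a Tuesday; Jan 26, 2123 is a Tuesday.)

Yes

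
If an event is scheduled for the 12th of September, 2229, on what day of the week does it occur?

Doomsday rule: the anchor day for the 2200s is Friday. For year 29: 29÷12 = 2 r 5, and 5÷4 = 1, so 2+5+1 = 8.
Friday + 8 ≡ Saturday — that's 2229's doomsday.
In September the doomsday date is Sep 5.
Sep 12 is 7 days after Sep 5; 7 mod 7 = 0, so Saturday + 0 = Saturday.

Saturday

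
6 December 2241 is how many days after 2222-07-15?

7084

Jul 15, 2222 → Jul 15, 2223: 365 days.
Jul 15, 2223 → Jul 15, 2224: 366 days (Feb 29, 2224 is in that span).
Jul 15, 2224 → Jul 15, 2225: 365 days.
Jul 15, 2225 → Jul 15, 2226: 365 days.
Jul 15, 2226 → Jul 15, 2227: 365 days.
Jul 15, 2227 → Jul 15, 2228: 366 days (Feb 29, 2228 is in that span).
Jul 15, 2228 → Jul 15, 2229: 365 days.
Jul 15, 2229 → Jul 15, 2230: 365 days.
Jul 15, 2230 → Jul 15, 2231: 365 days.
Jul 15, 2231 → Jul 15, 2232: 366 days (Feb 29, 2232 is in that span).
Jul 15, 2232 → Jul 15, 2233: 365 days.
Jul 15, 2233 → Jul 15, 2234: 365 days.
Jul 15, 2234 → Jul 15, 2235: 365 days.
Jul 15, 2235 → Jul 15, 2236: 366 days (Feb 29, 2236 is in that span).
Jul 15, 2236 → Jul 15, 2237: 365 days.
Jul 15, 2237 → Jul 15, 2238: 365 days.
Jul 15, 2238 → Jul 15, 2239: 365 days.
Jul 15, 2239 → Jul 15, 2240: 366 days (Feb 29, 2240 is in that span).
Jul 15, 2240 → Jul 15, 2241: 365 days.
Jul 15, 2241 → Aug 15, 2241: 31 days (July has 31).
Aug 15, 2241 → Sep 15, 2241: 31 days (August has 31).
Sep 15, 2241 → Oct 15, 2241: 30 days (September has 30).
Oct 15, 2241 → Nov 15, 2241: 31 days (October has 31).
Nov 15, 2241 → Dec 6, 2241: 21 days.
Total: 7084 days.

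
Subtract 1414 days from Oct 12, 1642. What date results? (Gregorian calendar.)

November 28, 1638

−365 (one year) → Oct 12, 1641 (1049 left).
−365 (one year) → Oct 12, 1640 (684 left).
−366 (one year; includes Feb 29, 1640) → Oct 12, 1639 (318 left).
−12 → Sep 30, 1639 (end of Sep, 30 days; 306 left).
−30 → Aug 31, 1639 (end of Aug, 31 days; 276 left).
−31 → Jul 31, 1639 (end of Jul, 31 days; 245 left).
−31 → Jun 30, 1639 (end of Jun, 30 days; 214 left).
−30 → May 31, 1639 (end of May, 31 days; 184 left).
−31 → Apr 30, 1639 (end of Apr, 30 days; 153 left).
−30 → Mar 31, 1639 (end of Mar, 31 days; 123 left).
−31 → Feb 28, 1639 (end of Feb, 28 days; 92 left).
−28 → Jan 31, 1639 (end of Jan, 31 days; 64 left).
−31 → Dec 31, 1638 (end of Dec, 31 days; 33 left).
−31 → Nov 30, 1638 (end of Nov, 30 days; 2 left).
−2 → Nov 28, 1638.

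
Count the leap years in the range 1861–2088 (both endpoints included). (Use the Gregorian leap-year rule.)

Multiples of 4 in [1861,2088]: 57.
Of those, multiples of 100: 2 (not leap unless ÷400).
Multiples of 400: 1.
Leap years = 57 − 2 + 1 = 56.

56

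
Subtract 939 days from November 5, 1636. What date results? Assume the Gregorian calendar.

April 11, 1634

−366 (one year; includes Feb 29, 1636) → Nov 5, 1635 (573 left).
−365 (one year) → Nov 5, 1634 (208 left).
−5 → Oct 31, 1634 (end of Oct, 31 days; 203 left).
−31 → Sep 30, 1634 (end of Sep, 30 days; 172 left).
−30 → Aug 31, 1634 (end of Aug, 31 days; 142 left).
−31 → Jul 31, 1634 (end of Jul, 31 days; 111 left).
−31 → Jun 30, 1634 (end of Jun, 30 days; 80 left).
−30 → May 31, 1634 (end of May, 31 days; 50 left).
−31 → Apr 30, 1634 (end of Apr, 30 days; 19 left).
−19 → Apr 11, 1634.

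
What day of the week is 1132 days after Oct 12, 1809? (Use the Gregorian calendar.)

Tuesday

Oct 12, 1809 is a Thursday.
1132 mod 7 = 5, so 1132 days after a Thursday is Thursday + 5 = Tuesday.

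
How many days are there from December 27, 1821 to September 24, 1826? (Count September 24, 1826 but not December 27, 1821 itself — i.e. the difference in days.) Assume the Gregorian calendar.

Dec 27, 1821 → Dec 27, 1822: 365 days.
Dec 27, 1822 → Dec 27, 1823: 365 days.
Dec 27, 1823 → Dec 27, 1824: 366 days (Feb 29, 1824 is in that span).
Dec 27, 1824 → Dec 27, 1825: 365 days.
Dec 27, 1825 → Jan 27, 1826: 31 days (December has 31).
Jan 27, 1826 → Feb 27, 1826: 31 days (January has 31).
Feb 27, 1826 → Mar 27, 1826: 28 days (February has 28).
Mar 27, 1826 → Apr 27, 1826: 31 days (March has 31).
Apr 27, 1826 → May 27, 1826: 30 days (April has 30).
May 27, 1826 → Jun 27, 1826: 31 days (May has 31).
Jun 27, 1826 → Jul 27, 1826: 30 days (June has 30).
Jul 27, 1826 → Aug 27, 1826: 31 days (July has 31).
Aug 27, 1826 → Sep 24, 1826: 28 days.
Total: 1732 days.

1732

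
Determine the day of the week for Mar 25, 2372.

Saturday

Doomsday rule: the anchor day for the 2300s is Wednesday. For year 72: 72÷12 = 6 r 0, and 0÷4 = 0, so 6+0+0 = 6.
Wednesday + 6 ≡ Tuesday — that's 2372's doomsday.
In March the doomsday date is Mar 14.
Mar 25 is 11 days after Mar 14; 11 mod 7 = 4, so Tuesday + 4 = Saturday.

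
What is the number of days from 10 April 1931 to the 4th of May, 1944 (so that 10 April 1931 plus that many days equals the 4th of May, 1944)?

Apr 10, 1931 → Apr 10, 1932: 366 days (Feb 29, 1932 is in that span).
Apr 10, 1932 → Apr 10, 1933: 365 days.
Apr 10, 1933 → Apr 10, 1934: 365 days.
Apr 10, 1934 → Apr 10, 1935: 365 days.
Apr 10, 1935 → Apr 10, 1936: 366 days (Feb 29, 1936 is in that span).
Apr 10, 1936 → Apr 10, 1937: 365 days.
Apr 10, 1937 → Apr 10, 1938: 365 days.
Apr 10, 1938 → Apr 10, 1939: 365 days.
Apr 10, 1939 → Apr 10, 1940: 366 days (Feb 29, 1940 is in that span).
Apr 10, 1940 → Apr 10, 1941: 365 days.
Apr 10, 1941 → Apr 10, 1942: 365 days.
Apr 10, 1942 → Apr 10, 1943: 365 days.
Apr 10, 1943 → May 10, 1943: 30 days (April has 30).
May 10, 1943 → Jun 10, 1943: 31 days (May has 31).
Jun 10, 1943 → Jul 10, 1943: 30 days (June has 30).
Jul 10, 1943 → Aug 10, 1943: 31 days (July has 31).
Aug 10, 1943 → Sep 10, 1943: 31 days (August has 31).
Sep 10, 1943 → Oct 10, 1943: 30 days (September has 30).
Oct 10, 1943 → Nov 10, 1943: 31 days (October has 31).
Nov 10, 1943 → Dec 10, 1943: 30 days (November has 30).
Dec 10, 1943 → Jan 10, 1944: 31 days (December has 31).
Jan 10, 1944 → Feb 10, 1944: 31 days (January has 31).
Feb 10, 1944 → Mar 10, 1944: 29 days (February has 29).
Mar 10, 1944 → Apr 10, 1944: 31 days (March has 31).
Apr 10, 1944 → May 4, 1944: 24 days.
Total: 4773 days.

4773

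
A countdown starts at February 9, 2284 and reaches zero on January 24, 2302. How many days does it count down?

Feb 9, 2284 → Feb 9, 2285: 366 days (Feb 29, 2284 is in that span).
Feb 9, 2285 → Feb 9, 2286: 365 days.
Feb 9, 2286 → Feb 9, 2287: 365 days.
Feb 9, 2287 → Feb 9, 2288: 365 days.
Feb 9, 2288 → Feb 9, 2289: 366 days (Feb 29, 2288 is in that span).
Feb 9, 2289 → Feb 9, 2290: 365 days.
Feb 9, 2290 → Feb 9, 2291: 365 days.
Feb 9, 2291 → Feb 9, 2292: 365 days.
Feb 9, 2292 → Feb 9, 2293: 366 days (Feb 29, 2292 is in that span).
Feb 9, 2293 → Feb 9, 2294: 365 days.
Feb 9, 2294 → Feb 9, 2295: 365 days.
Feb 9, 2295 → Feb 9, 2296: 365 days.
Feb 9, 2296 → Feb 9, 2297: 366 days (Feb 29, 2296 is in that span).
Feb 9, 2297 → Feb 9, 2298: 365 days.
Feb 9, 2298 → Feb 9, 2299: 365 days.
Feb 9, 2299 → Feb 9, 2300: 365 days.
Feb 9, 2300 → Feb 9, 2301: 365 days.
Feb 9, 2301 → Mar 9, 2301: 28 days (February has 28).
Mar 9, 2301 → Apr 9, 2301: 31 days (March has 31).
Apr 9, 2301 → May 9, 2301: 30 days (April has 30).
May 9, 2301 → Jun 9, 2301: 31 days (May has 31).
Jun 9, 2301 → Jul 9, 2301: 30 days (June has 30).
Jul 9, 2301 → Aug 9, 2301: 31 days (July has 31).
Aug 9, 2301 → Sep 9, 2301: 31 days (August has 31).
Sep 9, 2301 → Oct 9, 2301: 30 days (September has 30).
Oct 9, 2301 → Nov 9, 2301: 31 days (October has 31).
Nov 9, 2301 → Dec 9, 2301: 30 days (November has 30).
Dec 9, 2301 → Jan 9, 2302: 31 days (December has 31).
Jan 9, 2302 → Jan 24, 2302: 15 days.
Total: 6558 days.

6558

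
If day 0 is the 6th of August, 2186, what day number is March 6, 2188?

578

Aug 6, 2186 → Aug 6, 2187: 365 days.
Aug 6, 2187 → Sep 6, 2187: 31 days (August has 31).
Sep 6, 2187 → Oct 6, 2187: 30 days (September has 30).
Oct 6, 2187 → Nov 6, 2187: 31 days (October has 31).
Nov 6, 2187 → Dec 6, 2187: 30 days (November has 30).
Dec 6, 2187 → Jan 6, 2188: 31 days (December has 31).
Jan 6, 2188 → Feb 6, 2188: 31 days (January has 31).
Feb 6, 2188 → Mar 6, 2188: 29 days.
Total: 578 days.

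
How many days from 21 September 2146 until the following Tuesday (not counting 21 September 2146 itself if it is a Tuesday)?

Sep 21, 2146 is a Wednesday.
From Wednesday to the next Tuesday is 6 days.

6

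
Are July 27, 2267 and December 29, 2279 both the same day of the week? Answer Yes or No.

No

From Jul 27, 2267 to Dec 29, 2279 is 4538 days.
4538 mod 7 = 2, so they are different weekdays.
(Jul 27, 2267 is a Saturday; Dec 29, 2279 is a Monday.)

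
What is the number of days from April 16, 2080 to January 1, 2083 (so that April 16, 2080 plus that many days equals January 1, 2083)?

990

Apr 16, 2080 → Apr 16, 2081: 365 days.
Apr 16, 2081 → Apr 16, 2082: 365 days.
Apr 16, 2082 → May 16, 2082: 30 days (April has 30).
May 16, 2082 → Jun 16, 2082: 31 days (May has 31).
Jun 16, 2082 → Jul 16, 2082: 30 days (June has 30).
Jul 16, 2082 → Aug 16, 2082: 31 days (July has 31).
Aug 16, 2082 → Sep 16, 2082: 31 days (August has 31).
Sep 16, 2082 → Oct 16, 2082: 30 days (September has 30).
Oct 16, 2082 → Nov 16, 2082: 31 days (October has 31).
Nov 16, 2082 → Dec 16, 2082: 30 days (November has 30).
Dec 16, 2082 → Jan 1, 2083: 16 days.
Total: 990 days.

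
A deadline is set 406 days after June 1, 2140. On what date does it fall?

July 12, 2141

+365 (one year) → Jun 1, 2141 (41 left).
Jun has 30 days: +30 → Jul 1, 2141 (11 left).
+11 → Jul 12, 2141.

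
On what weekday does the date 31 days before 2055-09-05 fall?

Sep 5, 2055 is a Sunday.
31 mod 7 = 3, so 31 days before a Sunday is Sunday − 3 = Thursday.

Thursday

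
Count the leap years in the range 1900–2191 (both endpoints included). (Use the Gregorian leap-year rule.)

Multiples of 4 in [1900,2191]: 73.
Of those, multiples of 100: 3 (not leap unless ÷400).
Multiples of 400: 1.
Leap years = 73 − 3 + 1 = 71.

71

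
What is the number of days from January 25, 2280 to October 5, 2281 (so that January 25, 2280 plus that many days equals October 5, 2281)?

619

Jan 25, 2280 → Jan 25, 2281: 366 days (Feb 29, 2280 is in that span).
Jan 25, 2281 → Feb 25, 2281: 31 days (January has 31).
Feb 25, 2281 → Mar 25, 2281: 28 days (February has 28).
Mar 25, 2281 → Apr 25, 2281: 31 days (March has 31).
Apr 25, 2281 → May 25, 2281: 30 days (April has 30).
May 25, 2281 → Jun 25, 2281: 31 days (May has 31).
Jun 25, 2281 → Jul 25, 2281: 30 days (June has 30).
Jul 25, 2281 → Aug 25, 2281: 31 days (July has 31).
Aug 25, 2281 → Sep 25, 2281: 31 days (August has 31).
Sep 25, 2281 → Oct 5, 2281: 10 days.
Total: 619 days.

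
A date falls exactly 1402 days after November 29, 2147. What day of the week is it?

Friday

Nov 29, 2147 is a Wednesday.
1402 mod 7 = 2, so 1402 days after a Wednesday is Wednesday + 2 = Friday.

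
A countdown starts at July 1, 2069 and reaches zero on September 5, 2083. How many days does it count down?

5179

Jul 1, 2069 → Jul 1, 2070: 365 days.
Jul 1, 2070 → Jul 1, 2071: 365 days.
Jul 1, 2071 → Jul 1, 2072: 366 days (Feb 29, 2072 is in that span).
Jul 1, 2072 → Jul 1, 2073: 365 days.
Jul 1, 2073 → Jul 1, 2074: 365 days.
Jul 1, 2074 → Jul 1, 2075: 365 days.
Jul 1, 2075 → Jul 1, 2076: 366 days (Feb 29, 2076 is in that span).
Jul 1, 2076 → Jul 1, 2077: 365 days.
Jul 1, 2077 → Jul 1, 2078: 365 days.
Jul 1, 2078 → Jul 1, 2079: 365 days.
Jul 1, 2079 → Jul 1, 2080: 366 days (Feb 29, 2080 is in that span).
Jul 1, 2080 → Jul 1, 2081: 365 days.
Jul 1, 2081 → Jul 1, 2082: 365 days.
Jul 1, 2082 → Jul 1, 2083: 365 days.
Jul 1, 2083 → Aug 1, 2083: 31 days (July has 31).
Aug 1, 2083 → Sep 1, 2083: 31 days (August has 31).
Sep 1, 2083 → Sep 5, 2083: 4 days.
Total: 5179 days.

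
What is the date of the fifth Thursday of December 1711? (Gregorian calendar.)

December 1, 1711 is a Tuesday.
The first Thursday is therefore December 3 (2 days later).
The fifth Thursday is 3 + 4×7 = December 31.

December 31, 1711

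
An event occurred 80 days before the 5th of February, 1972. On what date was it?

November 17, 1971

−5 → Jan 31, 1972 (end of Jan, 31 days; 75 left).
−31 → Dec 31, 1971 (end of Dec, 31 days; 44 left).
−31 → Nov 30, 1971 (end of Nov, 30 days; 13 left).
−13 → Nov 17, 1971.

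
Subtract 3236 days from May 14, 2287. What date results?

−365 (one year) → May 14, 2286 (2871 left).
−365 (one year) → May 14, 2285 (2506 left).
−365 (one year) → May 14, 2284 (2141 left).
−366 (one year; includes Feb 29, 2284) → May 14, 2283 (1775 left).
−365 (one year) → May 14, 2282 (1410 left).
−365 (one year) → May 14, 2281 (1045 left).
−365 (one year) → May 14, 2280 (680 left).
−366 (one year; includes Feb 29, 2280) → May 14, 2279 (314 left).
−14 → Apr 30, 2279 (end of Apr, 30 days; 300 left).
−30 → Mar 31, 2279 (end of Mar, 31 days; 270 left).
−31 → Feb 28, 2279 (end of Feb, 28 days; 239 left).
−28 → Jan 31, 2279 (end of Jan, 31 days; 211 left).
−31 → Dec 31, 2278 (end of Dec, 31 days; 180 left).
−31 → Nov 30, 2278 (end of Nov, 30 days; 149 left).
−30 → Oct 31, 2278 (end of Oct, 31 days; 119 left).
−31 → Sep 30, 2278 (end of Sep, 30 days; 88 left).
−30 → Aug 31, 2278 (end of Aug, 31 days; 58 left).
−31 → Jul 31, 2278 (end of Jul, 31 days; 27 left).
−27 → Jul 4, 2278.

July 4, 2278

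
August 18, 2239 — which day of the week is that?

Sunday

Doomsday rule: the anchor day for the 2200s is Friday. For year 39: 39÷12 = 3 r 3, and 3÷4 = 0, so 3+3+0 = 6.
Friday + 6 ≡ Thursday — that's 2239's doomsday.
In August the doomsday date is Aug 8.
Aug 18 is 10 days after Aug 8; 10 mod 7 = 3, so Thursday + 3 = Sunday.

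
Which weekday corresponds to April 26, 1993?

Monday

Doomsday rule: the anchor day for the 1900s is Wednesday. For year 93: 93÷12 = 7 r 9, and 9÷4 = 2, so 7+9+2 = 18.
Wednesday + 18 ≡ Sunday — that's 1993's doomsday.
In April the doomsday date is Apr 4.
Apr 26 is 22 days after Apr 4; 22 mod 7 = 1, so Sunday + 1 = Monday.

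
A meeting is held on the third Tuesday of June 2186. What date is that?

June 1, 2186 is a Thursday.
The first Tuesday is therefore June 6 (5 days later).
The third Tuesday is 6 + 2×7 = June 20.

June 20, 2186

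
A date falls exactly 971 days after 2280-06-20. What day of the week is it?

Jun 20, 2280 is a Sunday.
971 mod 7 = 5, so 971 days after a Sunday is Sunday + 5 = Friday.

Friday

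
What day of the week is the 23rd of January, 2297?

Doomsday rule: the anchor day for the 2200s is Friday. For year 97: 97÷12 = 8 r 1, and 1÷4 = 0, so 8+1+0 = 9.
Friday + 9 ≡ Sunday — that's 2297's doomsday.
In January the doomsday date is Jan 3 (2297 is not a leap year).
Jan 23 is 20 days after Jan 3; 20 mod 7 = 6, so Sunday + 6 = Saturday.

Saturday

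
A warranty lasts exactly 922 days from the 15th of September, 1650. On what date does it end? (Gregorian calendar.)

+365 (one year) → Sep 15, 1651 (557 left).
+366 (one year; includes Feb 29, 1652) → Sep 15, 1652 (191 left).
Sep has 30 days: +16 → Oct 1, 1652 (175 left).
Oct has 31 days: +31 → Nov 1, 1652 (144 left).
Nov has 30 days: +30 → Dec 1, 1652 (114 left).
Dec has 31 days: +31 → Jan 1, 1653 (83 left).
Jan has 31 days: +31 → Feb 1, 1653 (52 left).
Feb has 28 days: +28 → Mar 1, 1653 (24 left).
+24 → Mar 25, 1653.

March 25, 1653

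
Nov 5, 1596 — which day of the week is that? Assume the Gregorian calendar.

Doomsday rule: the anchor day for the 1500s is Wednesday. For year 96: 96÷12 = 8 r 0, and 0÷4 = 0, so 8+0+0 = 8.
Wednesday + 8 ≡ Thursday — that's 1596's doomsday.
In November the doomsday date is Nov 7.
Nov 5 is 2 days before Nov 7; 2 mod 7 = 2, so Thursday − 2 = Tuesday.

Tuesday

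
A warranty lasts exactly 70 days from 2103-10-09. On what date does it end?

Oct has 31 days: +23 → Nov 1, 2103 (47 left).
Nov has 30 days: +30 → Dec 1, 2103 (17 left).
+17 → Dec 18, 2103.

December 18, 2103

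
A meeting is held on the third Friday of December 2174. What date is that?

December 16, 2174

December 1, 2174 is a Thursday.
The first Friday is therefore December 2 (1 days later).
The third Friday is 2 + 2×7 = December 16.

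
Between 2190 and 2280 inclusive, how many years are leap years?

Multiples of 4 in [2190,2280]: 23.
Of those, multiples of 100: 1 (not leap unless ÷400).
Multiples of 400: 0.
Leap years = 23 − 1 + 0 = 22.

22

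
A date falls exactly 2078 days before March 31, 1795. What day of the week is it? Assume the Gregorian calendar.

Wednesday

First find the weekday of Mar 31, 1795. Doomsday rule: the anchor day for the 1700s is Sunday. For year 95: 95÷12 = 7 r 11, and 11÷4 = 2, so 7+11+2 = 20.
Sunday + 20 ≡ Saturday — that's 1795's doomsday.
In March the doomsday date is Mar 14.
Mar 31 is 17 days after Mar 14; 17 mod 7 = 3, so Saturday + 3 = Tuesday.
2078 mod 7 = 6, so 2078 days before a Tuesday is Tuesday − 6 = Wednesday.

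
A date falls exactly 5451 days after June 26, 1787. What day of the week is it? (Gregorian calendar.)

First find the weekday of Jun 26, 1787. Doomsday rule: the anchor day for the 1700s is Sunday. For year 87: 87÷12 = 7 r 3, and 3÷4 = 0, so 7+3+0 = 10.
Sunday + 10 ≡ Wednesday — that's 1787's doomsday.
In June the doomsday date is Jun 6.
Jun 26 is 20 days after Jun 6; 20 mod 7 = 6, so Wednesday + 6 = Tuesday.
5451 mod 7 = 5, so 5451 days after a Tuesday is Tuesday + 5 = Sunday.

Sunday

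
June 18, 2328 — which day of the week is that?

Doomsday rule: the anchor day for the 2300s is Wednesday. For year 28: 28÷12 = 2 r 4, and 4÷4 = 1, so 2+4+1 = 7.
Wednesday + 7 ≡ Wednesday — that's 2328's doomsday.
In June the doomsday date is Jun 6.
Jun 18 is 12 days after Jun 6; 12 mod 7 = 5, so Wednesday + 5 = Monday.

Monday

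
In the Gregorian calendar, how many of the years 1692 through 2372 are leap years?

Multiples of 4 in [1692,2372]: 171.
Of those, multiples of 100: 7 (not leap unless ÷400).
Multiples of 400: 1.
Leap years = 171 − 7 + 1 = 165.

165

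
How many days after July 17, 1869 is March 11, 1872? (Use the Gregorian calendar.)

968

Jul 17, 1869 → Jul 17, 1870: 365 days.
Jul 17, 1870 → Jul 17, 1871: 365 days.
Jul 17, 1871 → Aug 17, 1871: 31 days (July has 31).
Aug 17, 1871 → Sep 17, 1871: 31 days (August has 31).
Sep 17, 1871 → Oct 17, 1871: 30 days (September has 30).
Oct 17, 1871 → Nov 17, 1871: 31 days (October has 31).
Nov 17, 1871 → Dec 17, 1871: 30 days (November has 30).
Dec 17, 1871 → Jan 17, 1872: 31 days (December has 31).
Jan 17, 1872 → Feb 17, 1872: 31 days (January has 31).
Feb 17, 1872 → Mar 11, 1872: 23 days.
Total: 968 days.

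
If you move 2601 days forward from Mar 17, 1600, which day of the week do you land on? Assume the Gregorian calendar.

Tuesday

First find the weekday of Mar 17, 1600. Doomsday rule: the anchor day for the 1600s is Tuesday. For year 00: 0÷12 = 0 r 0, and 0÷4 = 0, so 0+0+0 = 0.
Tuesday + 0 ≡ Tuesday — that's 1600's doomsday.
In March the doomsday date is Mar 14.
Mar 17 is 3 days after Mar 14; 3 mod 7 = 3, so Tuesday + 3 = Friday.
2601 mod 7 = 4, so 2601 days after a Friday is Friday + 4 = Tuesday.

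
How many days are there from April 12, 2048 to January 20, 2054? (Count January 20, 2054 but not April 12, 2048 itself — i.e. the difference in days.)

Apr 12, 2048 → Apr 12, 2049: 365 days.
Apr 12, 2049 → Apr 12, 2050: 365 days.
Apr 12, 2050 → Apr 12, 2051: 365 days.
Apr 12, 2051 → Apr 12, 2052: 366 days (Feb 29, 2052 is in that span).
Apr 12, 2052 → Apr 12, 2053: 365 days.
Apr 12, 2053 → May 12, 2053: 30 days (April has 30).
May 12, 2053 → Jun 12, 2053: 31 days (May has 31).
Jun 12, 2053 → Jul 12, 2053: 30 days (June has 30).
Jul 12, 2053 → Aug 12, 2053: 31 days (July has 31).
Aug 12, 2053 → Sep 12, 2053: 31 days (August has 31).
Sep 12, 2053 → Oct 12, 2053: 30 days (September has 30).
Oct 12, 2053 → Nov 12, 2053: 31 days (October has 31).
Nov 12, 2053 → Dec 12, 2053: 30 days (November has 30).
Dec 12, 2053 → Jan 12, 2054: 31 days (December has 31).
Jan 12, 2054 → Jan 20, 2054: 8 days.
Total: 2109 days.

2109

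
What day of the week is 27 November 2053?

Thursday

January 1, 2053 is a Wednesday.
Jan 1, 2053 → Feb 1, 2053: 31 days (January has 31).
Feb 1, 2053 → Mar 1, 2053: 28 days (February has 28).
Mar 1, 2053 → Apr 1, 2053: 31 days (March has 31).
Apr 1, 2053 → May 1, 2053: 30 days (April has 30).
May 1, 2053 → Jun 1, 2053: 31 days (May has 31).
Jun 1, 2053 → Jul 1, 2053: 30 days (June has 30).
Jul 1, 2053 → Aug 1, 2053: 31 days (July has 31).
Aug 1, 2053 → Sep 1, 2053: 31 days (August has 31).
Sep 1, 2053 → Oct 1, 2053: 30 days (September has 30).
Oct 1, 2053 → Nov 1, 2053: 31 days (October has 31).
Nov 1, 2053 → Nov 27, 2053: 26 days.
Total: 330 days.
330 mod 7 = 1, so Wednesday + 1 = Thursday.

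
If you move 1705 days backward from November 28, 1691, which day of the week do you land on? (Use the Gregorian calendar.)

First find the weekday of Nov 28, 1691. Doomsday rule: the anchor day for the 1600s is Tuesday. For year 91: 91÷12 = 7 r 7, and 7÷4 = 1, so 7+7+1 = 15.
Tuesday + 15 ≡ Wednesday — that's 1691's doomsday.
In November the doomsday date is Nov 7.
Nov 28 is 21 days after Nov 7; 21 mod 7 = 0, so Wednesday + 0 = Wednesday.
1705 mod 7 = 4, so 1705 days before a Wednesday is Wednesday − 4 = Saturday.

Saturday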